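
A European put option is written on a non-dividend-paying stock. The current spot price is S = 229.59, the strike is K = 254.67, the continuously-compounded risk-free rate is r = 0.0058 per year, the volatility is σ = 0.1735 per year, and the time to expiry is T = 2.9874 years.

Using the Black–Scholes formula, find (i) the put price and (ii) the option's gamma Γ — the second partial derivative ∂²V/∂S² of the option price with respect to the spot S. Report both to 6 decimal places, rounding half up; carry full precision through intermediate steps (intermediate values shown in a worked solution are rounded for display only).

price = 40.118581
Γ = 0.005740

σ√T = 0.1735·√2.9874 = 0.299879
d₁ = (ln(S/K) + (r+σ²/2)T) / (σ√T) = (ln(229.59/254.67) + (0.0058+0.1735²/2)·2.9874) / 0.299879 = (-0.103673 + 0.062291) / 0.299879 = -0.137998
d₂ = d₁ − σ√T = -0.137998 − 0.299879 = -0.437877
e^{−rT} = e^{−0.0058·2.9874} = 0.982822
N(−d₁) = 0.554879,  N(−d₂) = 0.669262
Put price V = K·e^{−rT}·N(−d₂) − S·N(−d₁) = 167.513286 − 127.394705 = 40.118581
φ(d₁) = (1/√(2π))·e^{−d₁²/2} = 0.395162
Γ = φ(d₁) / (S·σ·√T) = 0.005740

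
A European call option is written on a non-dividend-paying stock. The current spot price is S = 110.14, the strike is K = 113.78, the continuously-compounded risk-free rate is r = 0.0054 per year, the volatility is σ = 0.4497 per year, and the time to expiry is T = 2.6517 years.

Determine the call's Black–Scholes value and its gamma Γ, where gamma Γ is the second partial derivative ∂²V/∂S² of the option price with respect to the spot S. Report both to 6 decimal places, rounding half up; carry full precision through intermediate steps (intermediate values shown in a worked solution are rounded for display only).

σ√T = 0.4497·√2.6517 = 0.732293
d₁ = (ln(S/K) + (r+σ²/2)T) / (σ√T) = (ln(110.14/113.78) + (0.0054+0.4497²/2)·2.6517) / 0.732293 = (-0.032514 + 0.282446) / 0.732293 = 0.341300
d₂ = d₁ − σ√T = 0.341300 − 0.732293 = -0.390994
e^{−rT} = e^{−0.0054·2.6517} = 0.985783
N(d₁) = 0.633561,  N(d₂) = 0.347901
Call price V = S·N(d₁) − K·e^{−rT}·N(d₂) = 69.780408 − 39.021397 = 30.759012
φ(d₁) = (1/√(2π))·e^{−d₁²/2} = 0.376370
Γ = φ(d₁) / (S·σ·√T) = 0.004666

price = 30.759012
Γ = 0.004666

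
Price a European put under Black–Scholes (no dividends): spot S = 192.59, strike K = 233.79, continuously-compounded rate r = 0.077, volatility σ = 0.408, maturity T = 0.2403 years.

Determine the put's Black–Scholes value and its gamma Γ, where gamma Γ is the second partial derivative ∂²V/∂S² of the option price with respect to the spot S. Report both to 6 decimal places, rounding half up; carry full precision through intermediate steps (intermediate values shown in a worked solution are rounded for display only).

σ√T = 0.408·√0.2403 = 0.200003
d₁ = (ln(S/K) + (r+σ²/2)T) / (σ√T) = (ln(192.59/233.79) + (0.077+0.408²/2)·0.2403) / 0.200003 = (-0.193860 + 0.038504) / 0.200003 = -0.776767
d₂ = d₁ − σ√T = -0.776767 − 0.200003 = -0.976770
e^{−rT} = e^{−0.077·0.2403} = 0.981667
N(−d₁) = 0.781352,  N(−d₂) = 0.835659
Put price V = K·e^{−rT}·N(−d₂) − S·N(−d₁) = 191.786932 − 150.480565 = 41.306367
φ(d₁) = (1/√(2π))·e^{−d₁²/2} = 0.295047
Γ = φ(d₁) / (S·σ·√T) = 0.007660

price = 41.306367
Γ = 0.007660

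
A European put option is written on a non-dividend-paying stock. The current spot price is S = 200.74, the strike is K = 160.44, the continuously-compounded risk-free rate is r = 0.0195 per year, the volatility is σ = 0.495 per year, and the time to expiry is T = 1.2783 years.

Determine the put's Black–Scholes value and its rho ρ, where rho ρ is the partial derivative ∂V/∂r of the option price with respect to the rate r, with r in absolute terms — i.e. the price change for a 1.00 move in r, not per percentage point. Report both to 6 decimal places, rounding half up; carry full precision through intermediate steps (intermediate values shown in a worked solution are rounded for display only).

price = 20.950915
ρ = -86.903054

σ√T = 0.495·√1.2783 = 0.559657
d₁ = (ln(S/K) + (r+σ²/2)T) / (σ√T) = (ln(200.74/160.44) + (0.0195+0.495²/2)·1.2783) / 0.559657 = (0.224090 + 0.181535) / 0.559657 = 0.724775
d₂ = d₁ − σ√T = 0.724775 − 0.559657 = 0.165118
e^{−rT} = e^{−0.0195·1.2783} = 0.975381
N(−d₁) = 0.234295,  N(−d₂) = 0.434425
Put price V = K·e^{−rT}·N(−d₂) − S·N(−d₁) = 67.983301 − 47.032386 = 20.950915
ρ = −K·T·e^{−rT}·N(−d₂) = -86.903054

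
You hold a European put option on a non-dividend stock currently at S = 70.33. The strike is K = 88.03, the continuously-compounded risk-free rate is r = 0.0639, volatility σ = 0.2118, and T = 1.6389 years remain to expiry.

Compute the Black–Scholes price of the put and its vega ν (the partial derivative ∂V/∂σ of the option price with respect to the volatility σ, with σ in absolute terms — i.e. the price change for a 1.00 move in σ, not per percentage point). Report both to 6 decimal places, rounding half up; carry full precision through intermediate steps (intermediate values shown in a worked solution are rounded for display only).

price = 13.308898
ν = 34.275419

σ√T = 0.2118·√1.6389 = 0.271145
d₁ = (ln(S/K) + (r+σ²/2)T) / (σ√T) = (ln(70.33/88.03) + (0.0639+0.2118²/2)·1.6389) / 0.271145 = (-0.224479 + 0.141486) / 0.271145 = -0.306085
d₂ = d₁ − σ√T = -0.306085 − 0.271145 = -0.577231
e^{−rT} = e^{−0.0639·1.6389} = 0.900572
N(−d₁) = 0.620230,  N(−d₂) = 0.718108
Put price V = K·e^{−rT}·N(−d₂) − S·N(−d₁) = 56.929683 − 43.620786 = 13.308898
φ(d₁) = (1/√(2π))·e^{−d₁²/2} = 0.380685
ν = S·φ(d₁)·√T = 34.275419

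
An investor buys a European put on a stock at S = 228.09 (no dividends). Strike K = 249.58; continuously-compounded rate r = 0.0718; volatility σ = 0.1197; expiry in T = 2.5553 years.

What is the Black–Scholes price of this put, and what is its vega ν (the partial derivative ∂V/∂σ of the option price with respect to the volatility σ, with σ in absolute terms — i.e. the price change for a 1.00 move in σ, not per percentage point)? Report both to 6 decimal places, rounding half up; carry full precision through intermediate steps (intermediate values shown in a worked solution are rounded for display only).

σ√T = 0.1197·√2.5553 = 0.191344
d₁ = (ln(S/K) + (r+σ²/2)T) / (σ√T) = (ln(228.09/249.58) + (0.0718+0.1197²/2)·2.5553) / 0.191344 = (-0.090039 + 0.201777) / 0.191344 = 0.583962
d₂ = d₁ − σ√T = 0.583962 − 0.191344 = 0.392617
e^{−rT} = e^{−0.0718·2.5553} = 0.832376
N(−d₁) = 0.279623,  N(−d₂) = 0.347301
Put price V = K·e^{−rT}·N(−d₂) − S·N(−d₁) = 72.149877 − 63.779229 = 8.370648
φ(d₁) = (1/√(2π))·e^{−d₁²/2} = 0.336403
ν = S·φ(d₁)·√T = 122.655672

price = 8.370648
ν = 122.655672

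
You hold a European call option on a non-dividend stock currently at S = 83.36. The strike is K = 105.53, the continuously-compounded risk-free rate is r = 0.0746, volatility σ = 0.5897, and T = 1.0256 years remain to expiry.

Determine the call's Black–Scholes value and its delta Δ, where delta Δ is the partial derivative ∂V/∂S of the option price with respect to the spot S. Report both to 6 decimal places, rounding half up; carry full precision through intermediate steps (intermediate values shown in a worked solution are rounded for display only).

price = 14.788542
Δ = 0.512695

σ√T = 0.5897·√1.0256 = 0.597200
d₁ = (ln(S/K) + (r+σ²/2)T) / (σ√T) = (ln(83.36/105.53) + (0.0746+0.5897²/2)·1.0256) / 0.597200 = (-0.235827 + 0.254834) / 0.597200 = 0.031827
d₂ = d₁ − σ√T = 0.031827 − 0.597200 = -0.565373
e^{−rT} = e^{−0.0746·1.0256} = 0.926344
N(d₁) = 0.512695,  N(d₂) = 0.285910
Call price V = S·N(d₁) − K·e^{−rT}·N(d₂) = 42.738264 − 27.949721 = 14.788542
Δ = N(d₁) = 0.512695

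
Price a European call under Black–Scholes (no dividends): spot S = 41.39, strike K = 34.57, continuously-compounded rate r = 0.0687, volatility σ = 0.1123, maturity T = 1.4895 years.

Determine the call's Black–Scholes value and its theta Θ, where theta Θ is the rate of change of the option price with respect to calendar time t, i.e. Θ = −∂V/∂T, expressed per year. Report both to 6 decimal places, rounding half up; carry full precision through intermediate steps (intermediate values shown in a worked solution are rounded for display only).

price = 10.217988
Θ = -2.173020

σ√T = 0.1123·√1.4895 = 0.137057
d₁ = (ln(S/K) + (r+σ²/2)T) / (σ√T) = (ln(41.39/34.57) + (0.0687+0.1123²/2)·1.4895) / 0.137057 = (0.180053 + 0.111721) / 0.137057 = 2.128857
d₂ = d₁ − σ√T = 2.128857 − 0.137057 = 1.991801
e^{−rT} = e^{−0.0687·1.4895} = 0.902733
N(d₁) = 0.983367,  N(d₂) = 0.976804
Call price V = S·N(d₁) − K·e^{−rT}·N(d₂) = 40.701558 − 30.483570 = 10.217988
φ(d₁) = (1/√(2π))·e^{−d₁²/2} = 0.041380
Θ = −S·φ(d₁)·σ/(2√T) − r·K·e^{−rT}·N(d₂) = −0.078798 − 2.094221 = -2.173020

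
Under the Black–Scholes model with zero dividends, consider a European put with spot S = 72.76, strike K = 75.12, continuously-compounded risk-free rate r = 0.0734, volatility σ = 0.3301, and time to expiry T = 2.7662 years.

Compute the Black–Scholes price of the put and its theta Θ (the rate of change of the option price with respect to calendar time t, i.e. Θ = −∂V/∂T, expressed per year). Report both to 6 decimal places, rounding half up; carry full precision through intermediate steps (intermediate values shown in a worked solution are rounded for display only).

σ√T = 0.3301·√2.7662 = 0.549019
d₁ = (ln(S/K) + (r+σ²/2)T) / (σ√T) = (ln(72.76/75.12) + (0.0734+0.3301²/2)·2.7662) / 0.549019 = (-0.031920 + 0.353750) / 0.549019 = 0.586190
d₂ = d₁ − σ√T = 0.586190 − 0.549019 = 0.037171
e^{−rT} = e^{−0.0734·2.7662} = 0.816246
N(−d₁) = 0.278874,  N(−d₂) = 0.485174
Put price V = K·e^{−rT}·N(−d₂) − S·N(−d₁) = 29.749150 − 20.290863 = 9.458287
φ(d₁) = (1/√(2π))·e^{−d₁²/2} = 0.335965
Θ = −S·φ(d₁)·σ/(2√T) + r·K·e^{−rT}·N(−d₂) = −2.425831 + 2.183588 = -0.242244

price = 9.458287
Θ = -0.242244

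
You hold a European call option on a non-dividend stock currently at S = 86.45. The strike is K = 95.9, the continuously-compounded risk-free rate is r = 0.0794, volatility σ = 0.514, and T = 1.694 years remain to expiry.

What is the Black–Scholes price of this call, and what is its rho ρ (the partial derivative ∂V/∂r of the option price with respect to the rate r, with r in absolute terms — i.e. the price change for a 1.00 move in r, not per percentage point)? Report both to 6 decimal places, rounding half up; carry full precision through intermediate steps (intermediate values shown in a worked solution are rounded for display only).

price = 23.638532
ρ = 54.883647

σ√T = 0.514·√1.694 = 0.668990
d₁ = (ln(S/K) + (r+σ²/2)T) / (σ√T) = (ln(86.45/95.9) + (0.0794+0.514²/2)·1.694) / 0.668990 = (-0.103740 + 0.358278) / 0.668990 = 0.380481
d₂ = d₁ − σ√T = 0.380481 − 0.668990 = -0.288510
e^{−rT} = e^{−0.0794·1.694} = 0.874150
N(d₁) = 0.648206,  N(d₂) = 0.386478
Call price V = S·N(d₁) − K·e^{−rT}·N(d₂) = 56.037379 − 32.398847 = 23.638532
ρ = K·T·e^{−rT}·N(d₂) = 54.883647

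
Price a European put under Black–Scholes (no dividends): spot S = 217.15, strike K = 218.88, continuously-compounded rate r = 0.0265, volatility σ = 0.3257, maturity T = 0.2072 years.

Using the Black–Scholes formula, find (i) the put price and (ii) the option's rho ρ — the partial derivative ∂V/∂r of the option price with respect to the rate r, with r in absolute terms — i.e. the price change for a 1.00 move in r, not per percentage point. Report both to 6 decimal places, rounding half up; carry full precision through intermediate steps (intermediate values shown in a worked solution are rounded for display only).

price = 13.114901
ρ = -24.180096

σ√T = 0.3257·√0.2072 = 0.148256
d₁ = (ln(S/K) + (r+σ²/2)T) / (σ√T) = (ln(217.15/218.88) + (0.0265+0.3257²/2)·0.2072) / 0.148256 = (-0.007935 + 0.016481) / 0.148256 = 0.057640
d₂ = d₁ − σ√T = 0.057640 − 0.148256 = -0.090616
e^{−rT} = e^{−0.0265·0.2072} = 0.994524
N(−d₁) = 0.477018,  N(−d₂) = 0.536101
Put price V = K·e^{−rT}·N(−d₂) − S·N(−d₁) = 116.699305 − 103.584404 = 13.114901
ρ = −K·T·e^{−rT}·N(−d₂) = -24.180096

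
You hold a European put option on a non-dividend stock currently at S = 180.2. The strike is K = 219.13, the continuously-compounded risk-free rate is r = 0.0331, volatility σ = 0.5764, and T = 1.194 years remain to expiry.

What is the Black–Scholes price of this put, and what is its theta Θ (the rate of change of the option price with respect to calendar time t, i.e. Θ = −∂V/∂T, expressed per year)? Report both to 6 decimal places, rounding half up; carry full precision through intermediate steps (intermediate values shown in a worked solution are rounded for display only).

σ√T = 0.5764·√1.194 = 0.629834
d₁ = (ln(S/K) + (r+σ²/2)T) / (σ√T) = (ln(180.2/219.13) + (0.0331+0.5764²/2)·1.194) / 0.629834 = (-0.195598 + 0.237867) / 0.629834 = 0.067111
d₂ = d₁ − σ√T = 0.067111 − 0.629834 = -0.562723
e^{−rT} = e^{−0.0331·1.194} = 0.961249
N(−d₁) = 0.473247,  N(−d₂) = 0.713188
Put price V = K·e^{−rT}·N(−d₂) − S·N(−d₁) = 150.224931 − 85.279020 = 64.945910
φ(d₁) = (1/√(2π))·e^{−d₁²/2} = 0.398045
Θ = −S·φ(d₁)·σ/(2√T) + r·K·e^{−rT}·N(−d₂) = −18.918149 + 4.972445 = -13.945704

price = 64.945910
Θ = -13.945704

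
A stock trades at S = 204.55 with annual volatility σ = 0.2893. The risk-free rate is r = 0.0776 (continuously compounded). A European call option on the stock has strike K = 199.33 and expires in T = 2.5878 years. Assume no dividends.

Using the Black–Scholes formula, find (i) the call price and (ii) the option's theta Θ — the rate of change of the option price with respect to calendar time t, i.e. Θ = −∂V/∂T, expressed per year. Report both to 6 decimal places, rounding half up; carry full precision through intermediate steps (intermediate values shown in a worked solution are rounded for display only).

σ√T = 0.2893·√2.5878 = 0.465387
d₁ = (ln(S/K) + (r+σ²/2)T) / (σ√T) = (ln(204.55/199.33) + (0.0776+0.2893²/2)·2.5878) / 0.465387 = (0.025851 + 0.309106) / 0.465387 = 0.719738
d₂ = d₁ − σ√T = 0.719738 − 0.465387 = 0.254351
e^{−rT} = e^{−0.0776·2.5878} = 0.818065
N(d₁) = 0.764157,  N(d₂) = 0.600388
Call price V = S·N(d₁) − K·e^{−rT}·N(d₂) = 156.308271 − 97.902215 = 58.406056
φ(d₁) = (1/√(2π))·e^{−d₁²/2} = 0.307909
Θ = −S·φ(d₁)·σ/(2√T) − r·K·e^{−rT}·N(d₂) = −5.663377 − 7.597212 = -13.260589

price = 58.406056
Θ = -13.260589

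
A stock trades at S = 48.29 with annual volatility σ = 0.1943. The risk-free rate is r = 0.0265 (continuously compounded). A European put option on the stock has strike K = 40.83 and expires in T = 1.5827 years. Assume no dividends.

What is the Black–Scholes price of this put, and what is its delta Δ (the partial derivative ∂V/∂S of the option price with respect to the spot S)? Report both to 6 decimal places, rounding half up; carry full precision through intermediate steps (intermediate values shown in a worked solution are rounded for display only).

σ√T = 0.1943·√1.5827 = 0.244440
d₁ = (ln(S/K) + (r+σ²/2)T) / (σ√T) = (ln(48.29/40.83) + (0.0265+0.1943²/2)·1.5827) / 0.244440 = (0.167807 + 0.071817) / 0.244440 = 0.980300
d₂ = d₁ − σ√T = 0.980300 − 0.244440 = 0.735860
e^{−rT} = e^{−0.0265·1.5827} = 0.958926
N(−d₁) = 0.163469,  N(−d₂) = 0.230908
Put price V = K·e^{−rT}·N(−d₂) − S·N(−d₁) = 9.040727 − 7.893922 = 1.146805
Δ = −N(−d₁) = -0.163469

price = 1.146805
Δ = -0.163469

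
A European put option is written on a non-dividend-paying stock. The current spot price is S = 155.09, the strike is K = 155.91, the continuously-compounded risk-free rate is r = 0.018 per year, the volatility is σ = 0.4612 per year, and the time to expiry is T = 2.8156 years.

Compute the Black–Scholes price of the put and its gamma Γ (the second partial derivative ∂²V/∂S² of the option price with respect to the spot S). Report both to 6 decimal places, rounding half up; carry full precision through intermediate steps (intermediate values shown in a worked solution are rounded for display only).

price = 42.308650
Γ = 0.003010

σ√T = 0.4612·√2.8156 = 0.773882
d₁ = (ln(S/K) + (r+σ²/2)T) / (σ√T) = (ln(155.09/155.91) + (0.018+0.4612²/2)·2.8156) / 0.773882 = (-0.005273 + 0.350128) / 0.773882 = 0.445616
d₂ = d₁ − σ√T = 0.445616 − 0.773882 = -0.328266
e^{−rT} = e^{−0.018·2.8156} = 0.950582
N(−d₁) = 0.327937,  N(−d₂) = 0.628645
Put price V = K·e^{−rT}·N(−d₂) − S·N(−d₁) = 93.168452 − 50.859802 = 42.308650
φ(d₁) = (1/√(2π))·e^{−d₁²/2} = 0.361235
Γ = φ(d₁) / (S·σ·√T) = 0.003010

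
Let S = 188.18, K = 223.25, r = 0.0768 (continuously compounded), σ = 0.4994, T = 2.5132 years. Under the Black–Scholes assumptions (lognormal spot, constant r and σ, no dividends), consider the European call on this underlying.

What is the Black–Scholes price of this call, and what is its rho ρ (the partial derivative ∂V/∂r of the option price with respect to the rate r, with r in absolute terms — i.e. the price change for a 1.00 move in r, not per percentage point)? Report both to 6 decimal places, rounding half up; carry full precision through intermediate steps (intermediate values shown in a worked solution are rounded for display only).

σ√T = 0.4994·√2.5132 = 0.791703
d₁ = (ln(S/K) + (r+σ²/2)T) / (σ√T) = (ln(188.18/223.25) + (0.0768+0.4994²/2)·2.5132) / 0.791703 = (-0.170893 + 0.506410) / 0.791703 = 0.423792
d₂ = d₁ − σ√T = 0.423792 − 0.791703 = -0.367911
e^{−rT} = e^{−0.0768·2.5132} = 0.824471
N(d₁) = 0.664141,  N(d₂) = 0.356470
Call price V = S·N(d₁) − K·e^{−rT}·N(d₂) = 124.978079 − 65.612933 = 59.365146
ρ = K·T·e^{−rT}·N(d₂) = 164.898422

price = 59.365146
ρ = 164.898422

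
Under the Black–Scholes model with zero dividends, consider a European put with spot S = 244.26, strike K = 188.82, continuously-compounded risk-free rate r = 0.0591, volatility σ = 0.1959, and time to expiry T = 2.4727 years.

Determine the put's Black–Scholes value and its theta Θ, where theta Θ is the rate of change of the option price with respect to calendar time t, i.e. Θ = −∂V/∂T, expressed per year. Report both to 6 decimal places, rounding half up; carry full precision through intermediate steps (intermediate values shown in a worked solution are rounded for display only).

price = 2.717706
Θ = -0.884289

σ√T = 0.1959·√2.4727 = 0.308049
d₁ = (ln(S/K) + (r+σ²/2)T) / (σ√T) = (ln(244.26/188.82) + (0.0591+0.1959²/2)·2.4727) / 0.308049 = (0.257439 + 0.193584) / 0.308049 = 1.464126
d₂ = d₁ − σ√T = 1.464126 − 0.308049 = 1.156076
e^{−rT} = e^{−0.0591·2.4727} = 0.864040
N(−d₁) = 0.071580,  N(−d₂) = 0.123825
Put price V = K·e^{−rT}·N(−d₂) − S·N(−d₁) = 20.201792 − 17.484086 = 2.717706
φ(d₁) = (1/√(2π))·e^{−d₁²/2} = 0.136590
Θ = −S·φ(d₁)·σ/(2√T) + r·K·e^{−rT}·N(−d₂) = −2.078215 + 1.193926 = -0.884289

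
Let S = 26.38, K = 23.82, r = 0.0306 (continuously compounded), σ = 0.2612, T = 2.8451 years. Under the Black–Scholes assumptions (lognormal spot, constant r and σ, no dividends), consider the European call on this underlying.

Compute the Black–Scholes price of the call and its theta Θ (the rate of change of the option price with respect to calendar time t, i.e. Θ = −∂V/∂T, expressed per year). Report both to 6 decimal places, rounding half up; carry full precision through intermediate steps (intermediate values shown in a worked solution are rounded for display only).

σ√T = 0.2612·√2.8451 = 0.440577
d₁ = (ln(S/K) + (r+σ²/2)T) / (σ√T) = (ln(26.38/23.82) + (0.0306+0.2612²/2)·2.8451) / 0.440577 = (0.102081 + 0.184114) / 0.440577 = 0.649591
d₂ = d₁ − σ√T = 0.649591 − 0.440577 = 0.209013
e^{−rT} = e^{−0.0306·2.8451} = 0.916622
N(d₁) = 0.742022,  N(d₂) = 0.582781
Call price V = S·N(d₁) − K·e^{−rT}·N(d₂) = 19.574531 − 12.724407 = 6.850124
φ(d₁) = (1/√(2π))·e^{−d₁²/2} = 0.323058
Θ = −S·φ(d₁)·σ/(2√T) − r·K·e^{−rT}·N(d₂) = −0.659857 − 0.389367 = -1.049224

price = 6.850124
Θ = -1.049224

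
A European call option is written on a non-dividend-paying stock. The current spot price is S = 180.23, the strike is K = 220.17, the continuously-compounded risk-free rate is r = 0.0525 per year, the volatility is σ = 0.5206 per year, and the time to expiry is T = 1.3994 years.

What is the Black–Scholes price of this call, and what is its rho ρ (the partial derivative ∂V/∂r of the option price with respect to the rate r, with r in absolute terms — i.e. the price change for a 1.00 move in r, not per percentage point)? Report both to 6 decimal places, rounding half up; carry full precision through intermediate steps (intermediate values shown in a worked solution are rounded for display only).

price = 35.311441
ρ = 86.957172

σ√T = 0.5206·√1.3994 = 0.615850
d₁ = (ln(S/K) + (r+σ²/2)T) / (σ√T) = (ln(180.23/220.17) + (0.0525+0.5206²/2)·1.3994) / 0.615850 = (-0.200166 + 0.263104) / 0.615850 = 0.102197
d₂ = d₁ − σ√T = 0.102197 − 0.615850 = -0.513653
e^{−rT} = e^{−0.0525·1.3994} = 0.929165
N(d₁) = 0.540700,  N(d₂) = 0.303747
Call price V = S·N(d₁) − K·e^{−rT}·N(d₂) = 97.450338 − 62.138897 = 35.311441
ρ = K·T·e^{−rT}·N(d₂) = 86.957172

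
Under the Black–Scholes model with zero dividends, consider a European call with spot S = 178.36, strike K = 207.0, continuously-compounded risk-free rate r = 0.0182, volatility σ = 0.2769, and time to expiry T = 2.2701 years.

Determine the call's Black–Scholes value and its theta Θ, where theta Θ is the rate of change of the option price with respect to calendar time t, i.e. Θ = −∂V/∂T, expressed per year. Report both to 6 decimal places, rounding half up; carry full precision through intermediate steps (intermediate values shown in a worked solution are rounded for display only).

σ√T = 0.2769·√2.2701 = 0.417201
d₁ = (ln(S/K) + (r+σ²/2)T) / (σ√T) = (ln(178.36/207.0) + (0.0182+0.2769²/2)·2.2701) / 0.417201 = (-0.148915 + 0.128344) / 0.417201 = -0.049306
d₂ = d₁ − σ√T = -0.049306 − 0.417201 = -0.466507
e^{−rT} = e^{−0.0182·2.2701} = 0.959526
N(d₁) = 0.480338,  N(d₂) = 0.320426
Call price V = S·N(d₁) − K·e^{−rT}·N(d₂) = 85.673019 − 63.643658 = 22.029362
φ(d₁) = (1/√(2π))·e^{−d₁²/2} = 0.398458
Θ = −S·φ(d₁)·σ/(2√T) − r·K·e^{−rT}·N(d₂) = −6.530555 − 1.158315 = -7.688870

price = 22.029362
Θ = -7.688870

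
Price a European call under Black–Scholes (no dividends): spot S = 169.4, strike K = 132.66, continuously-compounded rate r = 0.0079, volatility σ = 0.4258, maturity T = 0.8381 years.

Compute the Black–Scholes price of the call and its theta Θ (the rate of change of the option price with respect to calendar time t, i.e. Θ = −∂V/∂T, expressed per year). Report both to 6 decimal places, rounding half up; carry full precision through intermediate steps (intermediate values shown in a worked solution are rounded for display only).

price = 46.658085
Θ = -11.754004

σ√T = 0.4258·√0.8381 = 0.389811
d₁ = (ln(S/K) + (r+σ²/2)T) / (σ√T) = (ln(169.4/132.66) + (0.0079+0.4258²/2)·0.8381) / 0.389811 = (0.244473 + 0.082597) / 0.389811 = 0.839050
d₂ = d₁ − σ√T = 0.839050 − 0.389811 = 0.449239
e^{−rT} = e^{−0.0079·0.8381} = 0.993401
N(d₁) = 0.799279,  N(d₂) = 0.673370
Call price V = S·N(d₁) − K·e^{−rT}·N(d₂) = 135.397914 − 88.739829 = 46.658085
φ(d₁) = (1/√(2π))·e^{−d₁²/2} = 0.280568
Θ = −S·φ(d₁)·σ/(2√T) − r·K·e^{−rT}·N(d₂) = −11.052960 − 0.701045 = -11.754004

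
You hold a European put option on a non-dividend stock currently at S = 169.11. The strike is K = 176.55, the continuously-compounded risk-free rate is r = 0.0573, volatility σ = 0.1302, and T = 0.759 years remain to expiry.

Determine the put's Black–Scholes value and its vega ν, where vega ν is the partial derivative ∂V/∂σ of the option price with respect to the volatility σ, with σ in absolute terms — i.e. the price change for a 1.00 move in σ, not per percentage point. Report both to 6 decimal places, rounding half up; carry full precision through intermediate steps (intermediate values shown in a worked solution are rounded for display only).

σ√T = 0.1302·√0.759 = 0.113431
d₁ = (ln(S/K) + (r+σ²/2)T) / (σ√T) = (ln(169.11/176.55) + (0.0573+0.1302²/2)·0.759) / 0.113431 = (-0.043055 + 0.049924) / 0.113431 = 0.060559
d₂ = d₁ − σ√T = 0.060559 − 0.113431 = -0.052872
e^{−rT} = e^{−0.0573·0.759} = 0.957441
N(−d₁) = 0.475855,  N(−d₂) = 0.521083
Put price V = K·e^{−rT}·N(−d₂) − S·N(−d₁) = 88.081949 − 80.471876 = 7.610073
φ(d₁) = (1/√(2π))·e^{−d₁²/2} = 0.398211
ν = S·φ(d₁)·√T = 58.668351

price = 7.610073
ν = 58.668351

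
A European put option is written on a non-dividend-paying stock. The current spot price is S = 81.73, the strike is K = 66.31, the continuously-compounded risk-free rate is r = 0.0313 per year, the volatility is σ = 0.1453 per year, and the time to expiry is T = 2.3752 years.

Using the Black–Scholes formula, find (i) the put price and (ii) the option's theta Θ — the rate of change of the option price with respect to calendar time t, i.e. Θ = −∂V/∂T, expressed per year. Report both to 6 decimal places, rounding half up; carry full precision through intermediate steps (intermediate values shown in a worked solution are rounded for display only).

σ√T = 0.1453·√2.3752 = 0.223932
d₁ = (ln(S/K) + (r+σ²/2)T) / (σ√T) = (ln(81.73/66.31) + (0.0313+0.1453²/2)·2.3752) / 0.223932 = (0.209080 + 0.099416) / 0.223932 = 1.377638
d₂ = d₁ − σ√T = 1.377638 − 0.223932 = 1.153706
e^{−rT} = e^{−0.0313·2.3752} = 0.928353
N(−d₁) = 0.084158,  N(−d₂) = 0.124310
Put price V = K·e^{−rT}·N(−d₂) − S·N(−d₁) = 7.652426 − 6.878197 = 0.774230
φ(d₁) = (1/√(2π))·e^{−d₁²/2} = 0.154450
Θ = −S·φ(d₁)·σ/(2√T) + r·K·e^{−rT}·N(−d₂) = −0.595054 + 0.239521 = -0.355533

price = 0.774230
Θ = -0.355533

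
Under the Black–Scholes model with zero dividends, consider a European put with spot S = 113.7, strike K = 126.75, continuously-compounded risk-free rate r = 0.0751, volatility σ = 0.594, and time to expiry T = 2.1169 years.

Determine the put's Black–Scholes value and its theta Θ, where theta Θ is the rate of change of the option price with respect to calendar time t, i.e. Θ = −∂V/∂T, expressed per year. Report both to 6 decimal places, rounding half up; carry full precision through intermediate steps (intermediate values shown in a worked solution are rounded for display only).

price = 34.351187
Θ = -2.966998

σ√T = 0.594·√2.1169 = 0.864244
d₁ = (ln(S/K) + (r+σ²/2)T) / (σ√T) = (ln(113.7/126.75) + (0.0751+0.594²/2)·2.1169) / 0.864244 = (-0.108653 + 0.532438) / 0.864244 = 0.490353
d₂ = d₁ − σ√T = 0.490353 − 0.864244 = -0.373891
e^{−rT} = e^{−0.0751·2.1169} = 0.853014
N(−d₁) = 0.311942,  N(−d₂) = 0.645757
Put price V = K·e^{−rT}·N(−d₂) − S·N(−d₁) = 69.818984 − 35.467797 = 34.351187
φ(d₁) = (1/√(2π))·e^{−d₁²/2} = 0.353751
Θ = −S·φ(d₁)·σ/(2√T) + r·K·e^{−rT}·N(−d₂) = −8.210404 + 5.243406 = -2.966998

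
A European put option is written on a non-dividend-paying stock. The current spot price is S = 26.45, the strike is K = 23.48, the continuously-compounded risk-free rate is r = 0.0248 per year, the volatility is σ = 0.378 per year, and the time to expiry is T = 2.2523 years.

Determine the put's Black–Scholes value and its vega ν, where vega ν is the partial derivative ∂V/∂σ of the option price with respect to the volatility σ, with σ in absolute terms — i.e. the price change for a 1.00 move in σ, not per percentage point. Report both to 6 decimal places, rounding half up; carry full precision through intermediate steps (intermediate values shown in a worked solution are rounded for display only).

price = 3.558674
ν = 13.290141

σ√T = 0.378·√2.2523 = 0.567290
d₁ = (ln(S/K) + (r+σ²/2)T) / (σ√T) = (ln(26.45/23.48) + (0.0248+0.378²/2)·2.2523) / 0.567290 = (0.119107 + 0.216766) / 0.567290 = 0.592066
d₂ = d₁ − σ√T = 0.592066 − 0.567290 = 0.024776
e^{−rT} = e^{−0.0248·2.2523} = 0.945674
N(−d₁) = 0.276903,  N(−d₂) = 0.490117
Put price V = K·e^{−rT}·N(−d₂) − S·N(−d₁) = 10.882763 − 7.324089 = 3.558674
φ(d₁) = (1/√(2π))·e^{−d₁²/2} = 0.334804
ν = S·φ(d₁)·√T = 13.290141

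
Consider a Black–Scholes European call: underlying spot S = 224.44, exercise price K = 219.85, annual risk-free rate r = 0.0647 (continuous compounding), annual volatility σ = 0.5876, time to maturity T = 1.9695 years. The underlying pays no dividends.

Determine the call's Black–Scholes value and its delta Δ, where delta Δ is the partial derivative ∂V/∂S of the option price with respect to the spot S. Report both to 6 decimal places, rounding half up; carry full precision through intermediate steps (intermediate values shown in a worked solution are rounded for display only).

price = 83.315209
Δ = 0.723041

σ√T = 0.5876·√1.9695 = 0.824631
d₁ = (ln(S/K) + (r+σ²/2)T) / (σ√T) = (ln(224.44/219.85) + (0.0647+0.5876²/2)·1.9695) / 0.824631 = (0.020663 + 0.467435) / 0.824631 = 0.591898
d₂ = d₁ − σ√T = 0.591898 − 0.824631 = -0.232733
e^{−rT} = e^{−0.0647·1.9695} = 0.880358
N(d₁) = 0.723041,  N(d₂) = 0.407984
Call price V = S·N(d₁) − K·e^{−rT}·N(d₂) = 162.279251 − 78.964042 = 83.315209
Δ = N(d₁) = 0.723041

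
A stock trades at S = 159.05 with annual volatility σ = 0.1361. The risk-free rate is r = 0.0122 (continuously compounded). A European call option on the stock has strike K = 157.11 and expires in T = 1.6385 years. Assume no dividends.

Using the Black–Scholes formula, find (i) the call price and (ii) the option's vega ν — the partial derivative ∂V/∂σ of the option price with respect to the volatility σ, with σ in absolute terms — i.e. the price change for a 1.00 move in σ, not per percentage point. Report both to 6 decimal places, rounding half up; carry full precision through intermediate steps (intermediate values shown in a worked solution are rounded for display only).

price = 13.574916
ν = 78.264854

σ√T = 0.1361·√1.6385 = 0.174213
d₁ = (ln(S/K) + (r+σ²/2)T) / (σ√T) = (ln(159.05/157.11) + (0.0122+0.1361²/2)·1.6385) / 0.174213 = (0.012272 + 0.035165) / 0.174213 = 0.272294
d₂ = d₁ − σ√T = 0.272294 − 0.174213 = 0.098081
e^{−rT} = e^{−0.0122·1.6385} = 0.980209
N(d₁) = 0.607302,  N(d₂) = 0.539066
Call price V = S·N(d₁) − K·e^{−rT}·N(d₂) = 96.591393 − 83.016477 = 13.574916
φ(d₁) = (1/√(2π))·e^{−d₁²/2} = 0.384423
ν = S·φ(d₁)·√T = 78.264854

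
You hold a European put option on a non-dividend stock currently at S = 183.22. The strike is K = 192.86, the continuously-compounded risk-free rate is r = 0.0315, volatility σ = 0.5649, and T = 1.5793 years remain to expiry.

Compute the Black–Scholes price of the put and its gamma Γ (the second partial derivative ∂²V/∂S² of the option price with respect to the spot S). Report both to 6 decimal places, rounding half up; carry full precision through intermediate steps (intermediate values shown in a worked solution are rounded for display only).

price = 51.000196
Γ = 0.002882

σ√T = 0.5649·√1.5793 = 0.709911
d₁ = (ln(S/K) + (r+σ²/2)T) / (σ√T) = (ln(183.22/192.86) + (0.0315+0.5649²/2)·1.5793) / 0.709911 = (-0.051277 + 0.301735) / 0.709911 = 0.352802
d₂ = d₁ − σ√T = 0.352802 − 0.709911 = -0.357109
e^{−rT} = e^{−0.0315·1.5793} = 0.951469
N(−d₁) = 0.362119,  N(−d₂) = 0.639495
Put price V = K·e^{−rT}·N(−d₂) − S·N(−d₁) = 117.347555 − 66.347359 = 51.000196
φ(d₁) = (1/√(2π))·e^{−d₁²/2} = 0.374871
Γ = φ(d₁) / (S·σ·√T) = 0.002882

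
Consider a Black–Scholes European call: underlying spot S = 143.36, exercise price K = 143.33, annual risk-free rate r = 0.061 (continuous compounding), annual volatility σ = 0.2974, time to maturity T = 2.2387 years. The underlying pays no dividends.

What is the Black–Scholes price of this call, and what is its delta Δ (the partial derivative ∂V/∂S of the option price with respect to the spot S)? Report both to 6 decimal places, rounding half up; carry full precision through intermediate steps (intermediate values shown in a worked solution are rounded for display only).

σ√T = 0.2974·√2.2387 = 0.444978
d₁ = (ln(S/K) + (r+σ²/2)T) / (σ√T) = (ln(143.36/143.33) + (0.061+0.2974²/2)·2.2387) / 0.444978 = (0.000209 + 0.235564) / 0.444978 = 0.529852
d₂ = d₁ − σ√T = 0.529852 − 0.444978 = 0.084874
e^{−rT} = e^{−0.061·2.2387} = 0.872353
N(d₁) = 0.701893,  N(d₂) = 0.533819
Call price V = S·N(d₁) − K·e^{−rT}·N(d₂) = 100.623361 − 66.745771 = 33.877590
Δ = N(d₁) = 0.701893

price = 33.877590
Δ = 0.701893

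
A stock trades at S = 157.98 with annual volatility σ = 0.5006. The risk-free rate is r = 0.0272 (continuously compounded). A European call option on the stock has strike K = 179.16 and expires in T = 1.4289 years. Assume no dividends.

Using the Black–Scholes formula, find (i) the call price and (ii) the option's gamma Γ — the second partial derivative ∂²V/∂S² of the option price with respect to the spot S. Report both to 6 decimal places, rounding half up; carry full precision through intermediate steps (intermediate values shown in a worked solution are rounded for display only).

price = 32.068355
Γ = 0.004170

σ√T = 0.5006·√1.4289 = 0.598400
d₁ = (ln(S/K) + (r+σ²/2)T) / (σ√T) = (ln(157.98/179.16) + (0.0272+0.5006²/2)·1.4289) / 0.598400 = (-0.125811 + 0.217908) / 0.598400 = 0.153905
d₂ = d₁ − σ√T = 0.153905 − 0.598400 = -0.444495
e^{−rT} = e^{−0.0272·1.4289} = 0.961880
N(d₁) = 0.561158,  N(d₂) = 0.328342
Call price V = S·N(d₁) − K·e^{−rT}·N(d₂) = 88.651680 − 56.583325 = 32.068355
φ(d₁) = (1/√(2π))·e^{−d₁²/2} = 0.394245
Γ = φ(d₁) / (S·σ·√T) = 0.004170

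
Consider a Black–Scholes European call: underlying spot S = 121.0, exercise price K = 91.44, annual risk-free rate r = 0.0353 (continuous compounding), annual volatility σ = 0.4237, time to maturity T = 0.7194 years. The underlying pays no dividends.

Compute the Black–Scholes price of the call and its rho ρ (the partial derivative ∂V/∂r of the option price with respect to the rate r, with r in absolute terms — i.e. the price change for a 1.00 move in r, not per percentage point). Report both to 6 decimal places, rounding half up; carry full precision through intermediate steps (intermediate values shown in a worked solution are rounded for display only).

σ√T = 0.4237·√0.7194 = 0.359372
d₁ = (ln(S/K) + (r+σ²/2)T) / (σ√T) = (ln(121.0/91.44) + (0.0353+0.4237²/2)·0.7194) / 0.359372 = (0.280108 + 0.089969) / 0.359372 = 1.029787
d₂ = d₁ − σ√T = 1.029787 − 0.359372 = 0.670416
e^{−rT} = e^{−0.0353·0.7194} = 0.974925
N(d₁) = 0.848445,  N(d₂) = 0.748704
Call price V = S·N(d₁) − K·e^{−rT}·N(d₂) = 102.661857 − 66.744785 = 35.917072
ρ = K·T·e^{−rT}·N(d₂) = 48.016198

price = 35.917072
ρ = 48.016198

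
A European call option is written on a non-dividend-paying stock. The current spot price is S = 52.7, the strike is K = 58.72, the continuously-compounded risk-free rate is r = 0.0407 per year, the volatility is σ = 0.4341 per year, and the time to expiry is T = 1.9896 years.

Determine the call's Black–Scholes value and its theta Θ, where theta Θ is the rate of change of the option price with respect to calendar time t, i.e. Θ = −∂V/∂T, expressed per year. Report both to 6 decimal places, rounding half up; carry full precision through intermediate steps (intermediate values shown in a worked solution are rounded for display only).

price = 12.135798
Θ = -3.926187

σ√T = 0.4341·√1.9896 = 0.612312
d₁ = (ln(S/K) + (r+σ²/2)T) / (σ√T) = (ln(52.7/58.72) + (0.0407+0.4341²/2)·1.9896) / 0.612312 = (-0.108165 + 0.268440) / 0.612312 = 0.261753
d₂ = d₁ − σ√T = 0.261753 − 0.612312 = -0.350558
e^{−rT} = e^{−0.0407·1.9896} = 0.922215
N(d₁) = 0.603244,  N(d₂) = 0.362960
Call price V = S·N(d₁) − K·e^{−rT}·N(d₂) = 31.790970 − 19.655171 = 12.135798
φ(d₁) = (1/√(2π))·e^{−d₁²/2} = 0.385507
Θ = −S·φ(d₁)·σ/(2√T) − r·K·e^{−rT}·N(d₂) = −3.126222 − 0.799965 = -3.926187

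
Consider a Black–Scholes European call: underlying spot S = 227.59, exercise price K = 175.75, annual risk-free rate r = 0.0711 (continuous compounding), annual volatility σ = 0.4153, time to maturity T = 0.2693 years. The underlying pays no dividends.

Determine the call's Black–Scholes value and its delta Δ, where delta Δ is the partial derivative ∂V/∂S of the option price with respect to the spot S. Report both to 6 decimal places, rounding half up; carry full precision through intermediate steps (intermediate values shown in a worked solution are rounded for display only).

σ√T = 0.4153·√0.2693 = 0.215516
d₁ = (ln(S/K) + (r+σ²/2)T) / (σ√T) = (ln(227.59/175.75) + (0.0711+0.4153²/2)·0.2693) / 0.215516 = (0.258483 + 0.042371) / 0.215516 = 1.395969
d₂ = d₁ − σ√T = 1.395969 − 0.215516 = 1.180453
e^{−rT} = e^{−0.0711·0.2693} = 0.981035
N(d₁) = 0.918638,  N(d₂) = 0.881090
Call price V = S·N(d₁) − K·e^{−rT}·N(d₂) = 209.072847 − 151.914782 = 57.158066
Δ = N(d₁) = 0.918638

price = 57.158066
Δ = 0.918638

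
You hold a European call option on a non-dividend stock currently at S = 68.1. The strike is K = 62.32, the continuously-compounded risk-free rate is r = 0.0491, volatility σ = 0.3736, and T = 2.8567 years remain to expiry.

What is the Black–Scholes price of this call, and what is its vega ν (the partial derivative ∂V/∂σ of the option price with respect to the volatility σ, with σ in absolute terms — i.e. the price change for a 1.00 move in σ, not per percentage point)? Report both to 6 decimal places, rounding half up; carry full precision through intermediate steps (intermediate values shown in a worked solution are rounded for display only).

price = 23.063323
ν = 36.481862

σ√T = 0.3736·√2.8567 = 0.631450
d₁ = (ln(S/K) + (r+σ²/2)T) / (σ√T) = (ln(68.1/62.32) + (0.0491+0.3736²/2)·2.8567) / 0.631450 = (0.088695 + 0.339629) / 0.631450 = 0.678317
d₂ = d₁ − σ√T = 0.678317 − 0.631450 = 0.046867
e^{−rT} = e^{−0.0491·2.8567} = 0.869129
N(d₁) = 0.751215,  N(d₂) = 0.518690
Call price V = S·N(d₁) − K·e^{−rT}·N(d₂) = 51.157719 − 28.094396 = 23.063323
φ(d₁) = (1/√(2π))·e^{−d₁²/2} = 0.316955
ν = S·φ(d₁)·√T = 36.481862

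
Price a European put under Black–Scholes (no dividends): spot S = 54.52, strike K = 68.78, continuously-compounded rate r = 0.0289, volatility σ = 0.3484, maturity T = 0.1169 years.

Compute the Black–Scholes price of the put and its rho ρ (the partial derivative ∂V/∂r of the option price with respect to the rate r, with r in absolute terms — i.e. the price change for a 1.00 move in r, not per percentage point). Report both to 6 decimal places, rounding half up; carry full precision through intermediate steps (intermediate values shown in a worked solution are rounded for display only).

price = 14.103903
ρ = -7.822903

σ√T = 0.3484·√0.1169 = 0.119120
d₁ = (ln(S/K) + (r+σ²/2)T) / (σ√T) = (ln(54.52/68.78) + (0.0289+0.3484²/2)·0.1169) / 0.119120 = (-0.232345 + 0.010473) / 0.119120 = -1.862591
d₂ = d₁ − σ√T = -1.862591 − 0.119120 = -1.981711
e^{−rT} = e^{−0.0289·0.1169} = 0.996627
N(−d₁) = 0.968740,  N(−d₂) = 0.976244
Put price V = K·e^{−rT}·N(−d₂) − S·N(−d₁) = 66.919612 − 52.815708 = 14.103903
ρ = −K·T·e^{−rT}·N(−d₂) = -7.822903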